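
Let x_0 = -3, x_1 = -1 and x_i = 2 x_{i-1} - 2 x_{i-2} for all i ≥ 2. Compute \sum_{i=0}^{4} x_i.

22

x_2 = 2·(-1) - 2·(-3) = 4
x_3 = 2·4 - 2·(-1) = 10
x_4 = 2·10 - 2·4 = 12
Sum = (-3) + (-1) + 4 + 10 + 12 = 22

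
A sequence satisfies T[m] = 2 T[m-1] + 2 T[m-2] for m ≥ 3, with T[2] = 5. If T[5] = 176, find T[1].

Let T[1] = y.
T[3] = 10 + 2y
T[4] = 30 + 4y
T[5] = 80 + 12y
So 80 + 12y = 176, giving y = 8.

8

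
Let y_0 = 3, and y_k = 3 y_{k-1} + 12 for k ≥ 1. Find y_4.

y_1 = 3(3) + 12 = 21
y_2 = 3(21) + 12 = 75
y_3 = 3(75) + 12 = 237
y_4 = 3(237) + 12 = 723

723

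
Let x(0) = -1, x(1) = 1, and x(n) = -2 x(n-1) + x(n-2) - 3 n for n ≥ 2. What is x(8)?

-1201

x(2) = -2(1) + (-1) - 6 = -9
x(3) = -2(-9) + 1 - 9 = 10
x(4) = -2(10) + (-9) - 12 = -41
x(5) = -2(-41) + 10 - 15 = 77
x(6) = -2(77) + (-41) - 18 = -213
x(7) = -2(-213) + 77 - 21 = 482
x(8) = -2(482) + (-213) - 24 = -1201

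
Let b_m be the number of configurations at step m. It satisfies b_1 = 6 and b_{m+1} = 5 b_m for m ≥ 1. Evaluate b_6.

b_2 = 5(6) = 30
b_3 = 5(30) = 150
b_4 = 5(150) = 750
b_5 = 5(750) = 3750
b_6 = 5(3750) = 18750

18750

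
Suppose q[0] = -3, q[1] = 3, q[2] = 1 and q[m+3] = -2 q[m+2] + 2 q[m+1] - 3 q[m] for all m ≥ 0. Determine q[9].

q[3] = -2*1 + 2*3 - 3*(-3) = 13
q[4] = -2*13 + 2*1 - 3*3 = -33
q[5] = -2*(-33) + 2*13 - 3*1 = 89
q[6] = -2*89 + 2*(-33) - 3*13 = -283
q[7] = -2*(-283) + 2*89 - 3*(-33) = 843
q[8] = -2*843 + 2*(-283) - 3*89 = -2519
q[9] = -2*(-2519) + 2*843 - 3*(-283) = 7573

7573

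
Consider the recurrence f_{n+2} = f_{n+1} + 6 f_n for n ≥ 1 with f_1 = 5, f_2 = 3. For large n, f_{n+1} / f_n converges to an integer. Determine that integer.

3

The characteristic equation is r^2 - r - 6 = 0, which factors as (r - 3)(r + 2) = 0.
So the roots are 3 and -2. Since |3| > |-2| and the coefficient of 3^n is non-zero, the ratio tends to 3.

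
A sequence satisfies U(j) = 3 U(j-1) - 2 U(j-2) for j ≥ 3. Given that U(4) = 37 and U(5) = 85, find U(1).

-5

Rearranging, U(j-2) = (U(j) - 3 U(j-1)) / -2.
U(3) = (85 - 3(37)) / -2 = -26/-2 = 13
U(2) = (37 - 3(13)) / -2 = -2/-2 = 1
U(1) = (13 - 3(1)) / -2 = 10/-2 = -5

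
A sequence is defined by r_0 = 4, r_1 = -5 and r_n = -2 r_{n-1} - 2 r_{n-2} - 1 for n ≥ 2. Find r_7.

r_2 = -2(-5) - 2(4) - 1 = 1
r_3 = -2(1) - 2(-5) - 1 = 7
r_4 = -2(7) - 2(1) - 1 = -17
r_5 = -2(-17) - 2(7) - 1 = 19
r_6 = -2(19) - 2(-17) - 1 = -5
r_7 = -2(-5) - 2(19) - 1 = -29

-29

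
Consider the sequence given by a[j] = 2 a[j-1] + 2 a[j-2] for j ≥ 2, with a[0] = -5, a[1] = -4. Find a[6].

-920

a[2] = 2·(-4) + 2·(-5) = -18
a[3] = 2·(-18) + 2·(-4) = -44
a[4] = 2·(-44) + 2·(-18) = -124
a[5] = 2·(-124) + 2·(-44) = -336
a[6] = 2·(-336) + 2·(-124) = -920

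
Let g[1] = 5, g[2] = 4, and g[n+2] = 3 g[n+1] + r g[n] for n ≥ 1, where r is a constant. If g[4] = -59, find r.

-5

g[3] = 12 + 5r
g[4] = 36 + 19r
So 36 + 19r = -59, giving r = -5.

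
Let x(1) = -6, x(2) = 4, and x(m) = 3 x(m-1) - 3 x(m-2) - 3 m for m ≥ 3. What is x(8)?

x(3) = 3(4) - 3(-6) - 9 = 21
x(4) = 3(21) - 3(4) - 12 = 39
x(5) = 3(39) - 3(21) - 15 = 39
x(6) = 3(39) - 3(39) - 18 = -18
x(7) = 3(-18) - 3(39) - 21 = -192
x(8) = 3(-192) - 3(-18) - 24 = -546

-546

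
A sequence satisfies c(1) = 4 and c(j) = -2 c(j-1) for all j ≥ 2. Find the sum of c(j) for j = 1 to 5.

44

c(2) = -2·4 = -8
c(3) = -2·(-8) = 16
c(4) = -2·16 = -32
c(5) = -2·(-32) = 64
Sum = 4 + (-8) + 16 + (-32) + 64 = 44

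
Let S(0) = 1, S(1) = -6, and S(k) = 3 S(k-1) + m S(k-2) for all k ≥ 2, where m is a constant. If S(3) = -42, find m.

-4

S(2) = -18 + m
S(3) = -54 - 3m
So -54 - 3m = -42, giving m = -4.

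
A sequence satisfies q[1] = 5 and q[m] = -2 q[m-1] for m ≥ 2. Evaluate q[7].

q[2] = -2·5 = -10
q[3] = -2·(-10) = 20
q[4] = -2·20 = -40
q[5] = -2·(-40) = 80
q[6] = -2·80 = -160
q[7] = -2·(-160) = 320

320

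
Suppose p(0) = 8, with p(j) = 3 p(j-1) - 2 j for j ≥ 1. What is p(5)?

1586

p(1) = 3(8) - 2 = 22
p(2) = 3(22) - 4 = 62
p(3) = 3(62) - 6 = 180
p(4) = 3(180) - 8 = 532
p(5) = 3(532) - 10 = 1586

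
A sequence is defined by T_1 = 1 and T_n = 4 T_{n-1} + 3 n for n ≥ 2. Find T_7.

13645

T_2 = 4(1) + 6 = 10
T_3 = 4(10) + 9 = 49
T_4 = 4(49) + 12 = 208
T_5 = 4(208) + 15 = 847
T_6 = 4(847) + 18 = 3406
T_7 = 4(3406) + 21 = 13645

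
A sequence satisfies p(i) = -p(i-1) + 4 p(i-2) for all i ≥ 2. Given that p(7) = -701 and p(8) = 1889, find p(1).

-1

Rearranging, p(i-2) = (p(i) + p(i-1)) / 4.
p(6) = (1889 + (-701)) / 4 = 1188/4 = 297
p(5) = (-701 + 297) / 4 = -404/4 = -101
p(4) = (297 + (-101)) / 4 = 196/4 = 49
p(3) = (-101 + 49) / 4 = -52/4 = -13
p(2) = (49 + (-13)) / 4 = 36/4 = 9
p(1) = (-13 + 9) / 4 = -4/4 = -1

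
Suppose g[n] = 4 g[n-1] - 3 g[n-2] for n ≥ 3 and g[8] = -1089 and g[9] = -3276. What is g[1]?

4

Rearranging, g[n-2] = (g[n] - 4 g[n-1]) / -3.
g[7] = (-3276 - 4·(-1089)) / -3 = 1080/-3 = -360
g[6] = (-1089 - 4·(-360)) / -3 = 351/-3 = -117
g[5] = (-360 - 4·(-117)) / -3 = 108/-3 = -36
g[4] = (-117 - 4·(-36)) / -3 = 27/-3 = -9
g[3] = (-36 - 4·(-9)) / -3 = 0/-3 = 0
g[2] = (-9 - 4·0) / -3 = -9/-3 = 3
g[1] = (0 - 4·3) / -3 = -12/-3 = 4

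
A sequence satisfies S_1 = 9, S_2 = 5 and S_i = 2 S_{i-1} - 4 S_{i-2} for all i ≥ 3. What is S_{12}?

13312

S_3 = 2*5 - 4*9 = -26
S_4 = 2*(-26) - 4*5 = -72
S_5 = 2*(-72) - 4*(-26) = -40
S_6 = 2*(-40) - 4*(-72) = 208
S_7 = 2*208 - 4*(-40) = 576
S_8 = 2*576 - 4*208 = 320
S_9 = 2*320 - 4*576 = -1664
S_{10} = 2*(-1664) - 4*320 = -4608
S_{11} = 2*(-4608) - 4*(-1664) = -2560
S_{12} = 2*(-2560) - 4*(-4608) = 13312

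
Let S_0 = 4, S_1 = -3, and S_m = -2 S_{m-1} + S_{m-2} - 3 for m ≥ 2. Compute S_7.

-640

S_2 = -2·(-3) + 4 - 3 = 7
S_3 = -2·7 + (-3) - 3 = -20
S_4 = -2·(-20) + 7 - 3 = 44
S_5 = -2·44 + (-20) - 3 = -111
S_6 = -2·(-111) + 44 - 3 = 263
S_7 = -2·263 + (-111) - 3 = -640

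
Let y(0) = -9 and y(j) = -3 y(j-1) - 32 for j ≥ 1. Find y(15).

14348899

The fixed point is -32/(1 + 3) = -8, so y(j) + 8 = -3(y(j-1) + 8).
Hence y(j) = -1·(-3)^j - 8.
y(15) = -1·(-3)^{15} - 8 = -1·-14348907 - 8 = 14348899.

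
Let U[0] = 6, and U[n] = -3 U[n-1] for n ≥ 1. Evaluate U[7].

U[1] = -3*6 = -18
U[2] = -3*(-18) = 54
U[3] = -3*54 = -162
U[4] = -3*(-162) = 486
U[5] = -3*486 = -1458
U[6] = -3*(-1458) = 4374
U[7] = -3*4374 = -13122

-13122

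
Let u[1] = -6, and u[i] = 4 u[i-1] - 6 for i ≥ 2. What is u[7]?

-32766

u[2] = 4*(-6) - 6 = -30
u[3] = 4*(-30) - 6 = -126
u[4] = 4*(-126) - 6 = -510
u[5] = 4*(-510) - 6 = -2046
u[6] = 4*(-2046) - 6 = -8190
u[7] = 4*(-8190) - 6 = -32766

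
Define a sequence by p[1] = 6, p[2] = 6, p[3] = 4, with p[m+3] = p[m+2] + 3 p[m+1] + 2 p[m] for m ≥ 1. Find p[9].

2596

p[4] = 4 + 3(6) + 2(6) = 34
p[5] = 34 + 3(4) + 2(6) = 58
p[6] = 58 + 3(34) + 2(4) = 168
p[7] = 168 + 3(58) + 2(34) = 410
p[8] = 410 + 3(168) + 2(58) = 1030
p[9] = 1030 + 3(410) + 2(168) = 2596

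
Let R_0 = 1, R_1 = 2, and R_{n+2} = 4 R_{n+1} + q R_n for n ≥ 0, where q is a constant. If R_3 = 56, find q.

4

R_2 = 8 + q
R_3 = 32 + 6q
So 32 + 6q = 56, giving q = 4.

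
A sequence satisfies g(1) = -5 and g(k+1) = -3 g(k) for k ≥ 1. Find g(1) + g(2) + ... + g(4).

100

g(2) = -3*(-5) = 15
g(3) = -3*15 = -45
g(4) = -3*(-45) = 135
Sum = (-5) + 15 + (-45) + 135 = 100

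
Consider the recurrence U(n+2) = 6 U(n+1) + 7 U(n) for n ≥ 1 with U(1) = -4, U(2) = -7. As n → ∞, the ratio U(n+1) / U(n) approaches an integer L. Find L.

The characteristic equation is r^2 - 6r - 7 = 0, which factors as (r - 7)(r + 1) = 0.
So the roots are 7 and -1. Since |7| > |-1| and the coefficient of 7^n is non-zero, the ratio tends to 7.

7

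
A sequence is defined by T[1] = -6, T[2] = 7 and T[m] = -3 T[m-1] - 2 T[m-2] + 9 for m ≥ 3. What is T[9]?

T[3] = -3(7) - 2(-6) + 9 = 0
T[4] = -3(0) - 2(7) + 9 = -5
T[5] = -3(-5) - 2(0) + 9 = 24
T[6] = -3(24) - 2(-5) + 9 = -53
T[7] = -3(-53) - 2(24) + 9 = 120
T[8] = -3(120) - 2(-53) + 9 = -245
T[9] = -3(-245) - 2(120) + 9 = 504

504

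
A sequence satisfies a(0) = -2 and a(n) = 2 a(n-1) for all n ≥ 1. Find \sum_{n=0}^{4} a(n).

-62

a(1) = 2·(-2) = -4
a(2) = 2·(-4) = -8
a(3) = 2·(-8) = -16
a(4) = 2·(-16) = -32
Sum = (-2) + (-4) + (-8) + (-16) + (-32) = -62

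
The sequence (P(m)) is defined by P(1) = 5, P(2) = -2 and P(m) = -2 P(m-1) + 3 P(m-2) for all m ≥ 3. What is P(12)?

P(3) = -2*(-2) + 3*5 = 19
P(4) = -2*19 + 3*(-2) = -44
P(5) = -2*(-44) + 3*19 = 145
P(6) = -2*145 + 3*(-44) = -422
P(7) = -2*(-422) + 3*145 = 1279
P(8) = -2*1279 + 3*(-422) = -3824
P(9) = -2*(-3824) + 3*1279 = 11485
P(10) = -2*11485 + 3*(-3824) = -34442
P(11) = -2*(-34442) + 3*11485 = 103339
P(12) = -2*103339 + 3*(-34442) = -310004

-310004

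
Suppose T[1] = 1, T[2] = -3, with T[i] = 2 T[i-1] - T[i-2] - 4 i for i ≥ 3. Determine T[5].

-103

T[3] = 2*(-3) - 1 - 12 = -19
T[4] = 2*(-19) - (-3) - 16 = -51
T[5] = 2*(-51) - (-19) - 20 = -103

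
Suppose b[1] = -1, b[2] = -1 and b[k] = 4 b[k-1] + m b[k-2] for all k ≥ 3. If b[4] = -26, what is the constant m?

b[3] = -4 - m
b[4] = -16 - 5m
So -16 - 5m = -26, giving m = 2.

2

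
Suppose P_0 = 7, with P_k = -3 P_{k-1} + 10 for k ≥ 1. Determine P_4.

P_1 = -3(7) + 10 = -11
P_2 = -3(-11) + 10 = 43
P_3 = -3(43) + 10 = -119
P_4 = -3(-119) + 10 = 367

367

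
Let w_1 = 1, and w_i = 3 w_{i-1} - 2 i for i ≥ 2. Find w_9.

-9831

w_2 = 3·1 - 4 = -1
w_3 = 3·(-1) - 6 = -9
w_4 = 3·(-9) - 8 = -35
w_5 = 3·(-35) - 10 = -115
w_6 = 3·(-115) - 12 = -357
w_7 = 3·(-357) - 14 = -1085
w_8 = 3·(-1085) - 16 = -3271
w_9 = 3·(-3271) - 18 = -9831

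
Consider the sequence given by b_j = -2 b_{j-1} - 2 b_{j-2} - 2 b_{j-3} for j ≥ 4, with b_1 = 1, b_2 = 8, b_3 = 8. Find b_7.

36

b_4 = -2·8 - 2·8 - 2·1 = -34
b_5 = -2·(-34) - 2·8 - 2·8 = 36
b_6 = -2·36 - 2·(-34) - 2·8 = -20
b_7 = -2·(-20) - 2·36 - 2·(-34) = 36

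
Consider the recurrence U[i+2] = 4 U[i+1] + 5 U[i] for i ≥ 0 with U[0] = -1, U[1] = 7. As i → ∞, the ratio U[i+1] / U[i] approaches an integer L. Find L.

The characteristic equation is r^2 - 4r - 5 = 0, which factors as (r - 5)(r + 1) = 0.
So the roots are 5 and -1. Since |5| > |-1| and the coefficient of 5^i is non-zero, the ratio tends to 5.

5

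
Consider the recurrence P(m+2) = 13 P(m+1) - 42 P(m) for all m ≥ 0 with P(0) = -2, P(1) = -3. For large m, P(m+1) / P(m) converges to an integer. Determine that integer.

7

The characteristic equation is r^2 - 13r + 42 = 0, which factors as (r - 7)(r - 6) = 0.
So the roots are 7 and 6. Since |7| > |6| and the coefficient of 7^m is non-zero, the ratio tends to 7.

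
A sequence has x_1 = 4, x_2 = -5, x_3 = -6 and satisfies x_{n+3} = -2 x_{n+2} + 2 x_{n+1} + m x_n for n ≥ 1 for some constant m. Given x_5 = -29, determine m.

1

x_4 = 2 + 4m
x_5 = -16 - 13m
So -16 - 13m = -29, giving m = 1.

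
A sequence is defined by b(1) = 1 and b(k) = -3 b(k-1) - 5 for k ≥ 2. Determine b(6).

-548

b(2) = -3*1 - 5 = -8
b(3) = -3*(-8) - 5 = 19
b(4) = -3*19 - 5 = -62
b(5) = -3*(-62) - 5 = 181
b(6) = -3*181 - 5 = -548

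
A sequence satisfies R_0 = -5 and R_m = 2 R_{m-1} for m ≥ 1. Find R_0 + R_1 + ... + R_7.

R_1 = 2*(-5) = -10
R_2 = 2*(-10) = -20
R_3 = 2*(-20) = -40
R_4 = 2*(-40) = -80
R_5 = 2*(-80) = -160
R_6 = 2*(-160) = -320
R_7 = 2*(-320) = -640
Sum = (-5) + (-10) + (-20) + (-40) + (-80) + (-160) + (-320) + (-640) = -1275

-1275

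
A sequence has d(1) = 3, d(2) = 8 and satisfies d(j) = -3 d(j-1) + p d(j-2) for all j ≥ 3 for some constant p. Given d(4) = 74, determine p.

d(3) = -24 + 3p
d(4) = 72 - p
So 72 - p = 74, giving p = -2.

-2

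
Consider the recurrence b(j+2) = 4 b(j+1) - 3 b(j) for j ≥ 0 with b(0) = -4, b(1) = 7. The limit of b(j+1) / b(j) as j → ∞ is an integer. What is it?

The characteristic equation is r^2 - 4r + 3 = 0, which factors as (r - 3)(r - 1) = 0.
So the roots are 3 and 1. Since |3| > |1| and the coefficient of 3^j is non-zero, the ratio tends to 3.

3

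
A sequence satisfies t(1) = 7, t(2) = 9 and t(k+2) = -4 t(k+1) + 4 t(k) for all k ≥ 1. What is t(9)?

-167168

t(3) = -4*9 + 4*7 = -8
t(4) = -4*(-8) + 4*9 = 68
t(5) = -4*68 + 4*(-8) = -304
t(6) = -4*(-304) + 4*68 = 1488
t(7) = -4*1488 + 4*(-304) = -7168
t(8) = -4*(-7168) + 4*1488 = 34624
t(9) = -4*34624 + 4*(-7168) = -167168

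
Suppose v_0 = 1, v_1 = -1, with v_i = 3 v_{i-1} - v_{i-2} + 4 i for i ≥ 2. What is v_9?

13113

v_2 = 3(-1) - 1 + 8 = 4
v_3 = 3(4) - (-1) + 12 = 25
v_4 = 3(25) - 4 + 16 = 87
v_5 = 3(87) - 25 + 20 = 256
v_6 = 3(256) - 87 + 24 = 705
v_7 = 3(705) - 256 + 28 = 1887
v_8 = 3(1887) - 705 + 32 = 4988
v_9 = 3(4988) - 1887 + 36 = 13113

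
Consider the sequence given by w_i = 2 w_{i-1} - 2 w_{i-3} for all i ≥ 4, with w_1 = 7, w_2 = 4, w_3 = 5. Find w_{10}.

w_4 = 2·5 - 2·7 = -4
w_5 = 2·(-4) - 2·4 = -16
w_6 = 2·(-16) - 2·5 = -42
w_7 = 2·(-42) - 2·(-4) = -76
w_8 = 2·(-76) - 2·(-16) = -120
w_9 = 2·(-120) - 2·(-42) = -156
w_{10} = 2·(-156) - 2·(-76) = -160

-160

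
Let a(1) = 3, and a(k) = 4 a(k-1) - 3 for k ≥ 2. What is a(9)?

131073

a(2) = 4·3 - 3 = 9
a(3) = 4·9 - 3 = 33
a(4) = 4·33 - 3 = 129
a(5) = 4·129 - 3 = 513
a(6) = 4·513 - 3 = 2049
a(7) = 4·2049 - 3 = 8193
a(8) = 4·8193 - 3 = 32769
a(9) = 4·32769 - 3 = 131073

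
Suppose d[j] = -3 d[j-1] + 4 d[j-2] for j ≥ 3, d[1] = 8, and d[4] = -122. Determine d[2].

Let d[2] = x.
d[3] = 32 - 3x
d[4] = -96 + 13x
So -96 + 13x = -122, giving x = -2.

-2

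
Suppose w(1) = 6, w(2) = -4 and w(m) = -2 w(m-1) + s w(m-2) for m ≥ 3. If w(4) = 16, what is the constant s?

w(3) = 8 + 6s
w(4) = -16 - 16s
So -16 - 16s = 16, giving s = -2.

-2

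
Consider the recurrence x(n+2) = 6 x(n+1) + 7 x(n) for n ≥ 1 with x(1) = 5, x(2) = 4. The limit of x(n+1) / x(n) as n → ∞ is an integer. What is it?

7

The characteristic equation is r^2 - 6r - 7 = 0, which factors as (r - 7)(r + 1) = 0.
So the roots are 7 and -1. Since |7| > |-1| and the coefficient of 7^n is non-zero, the ratio tends to 7.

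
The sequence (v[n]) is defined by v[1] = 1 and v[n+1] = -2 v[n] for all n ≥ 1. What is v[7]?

v[2] = -2·1 = -2
v[3] = -2·(-2) = 4
v[4] = -2·4 = -8
v[5] = -2·(-8) = 16
v[6] = -2·16 = -32
v[7] = -2·(-32) = 64

64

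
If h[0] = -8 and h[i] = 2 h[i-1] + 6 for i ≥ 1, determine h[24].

-33554438

The fixed point is 6/(1 - 2) = -6, so h[i] + 6 = 2(h[i-1] + 6).
Hence h[i] = -2·2^i - 6.
h[24] = -2·2^{24} - 6 = -2·16777216 - 6 = -33554438.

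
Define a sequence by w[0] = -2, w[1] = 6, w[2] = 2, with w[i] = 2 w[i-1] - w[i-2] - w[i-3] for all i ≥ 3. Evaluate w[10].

w[3] = 2·2 - 6 - (-2) = 0
w[4] = 2·0 - 2 - 6 = -8
w[5] = 2·(-8) - 0 - 2 = -18
w[6] = 2·(-18) - (-8) - 0 = -28
w[7] = 2·(-28) - (-18) - (-8) = -30
w[8] = 2·(-30) - (-28) - (-18) = -14
w[9] = 2·(-14) - (-30) - (-28) = 30
w[10] = 2·30 - (-14) - (-30) = 104

104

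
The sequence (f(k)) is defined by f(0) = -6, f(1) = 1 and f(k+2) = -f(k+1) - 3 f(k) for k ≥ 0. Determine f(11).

-305

f(2) = -1 - 3(-6) = 17
f(3) = -17 - 3(1) = -20
f(4) = -(-20) - 3(17) = -31
f(5) = -(-31) - 3(-20) = 91
f(6) = -91 - 3(-31) = 2
f(7) = -2 - 3(91) = -275
f(8) = -(-275) - 3(2) = 269
f(9) = -269 - 3(-275) = 556
f(10) = -556 - 3(269) = -1363
f(11) = -(-1363) - 3(556) = -305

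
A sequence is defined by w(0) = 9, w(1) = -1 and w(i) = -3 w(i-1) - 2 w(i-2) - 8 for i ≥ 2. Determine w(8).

w(2) = -3(-1) - 2(9) - 8 = -23
w(3) = -3(-23) - 2(-1) - 8 = 63
w(4) = -3(63) - 2(-23) - 8 = -151
w(5) = -3(-151) - 2(63) - 8 = 319
w(6) = -3(319) - 2(-151) - 8 = -663
w(7) = -3(-663) - 2(319) - 8 = 1343
w(8) = -3(1343) - 2(-663) - 8 = -2711

-2711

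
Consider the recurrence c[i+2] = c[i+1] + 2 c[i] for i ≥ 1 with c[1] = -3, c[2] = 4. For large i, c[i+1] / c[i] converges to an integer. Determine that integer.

The characteristic equation is r^2 - r - 2 = 0, which factors as (r - 2)(r + 1) = 0.
So the roots are 2 and -1. Since |2| > |-1| and the coefficient of 2^i is non-zero, the ratio tends to 2.

2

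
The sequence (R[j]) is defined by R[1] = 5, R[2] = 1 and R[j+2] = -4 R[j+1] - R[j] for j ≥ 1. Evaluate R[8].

R[3] = -4*1 - 5 = -9
R[4] = -4*(-9) - 1 = 35
R[5] = -4*35 - (-9) = -131
R[6] = -4*(-131) - 35 = 489
R[7] = -4*489 - (-131) = -1825
R[8] = -4*(-1825) - 489 = 6811

6811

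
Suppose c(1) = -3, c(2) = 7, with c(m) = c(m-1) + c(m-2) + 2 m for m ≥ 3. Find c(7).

141

c(3) = 7 + (-3) + 6 = 10
c(4) = 10 + 7 + 8 = 25
c(5) = 25 + 10 + 10 = 45
c(6) = 45 + 25 + 12 = 82
c(7) = 82 + 45 + 14 = 141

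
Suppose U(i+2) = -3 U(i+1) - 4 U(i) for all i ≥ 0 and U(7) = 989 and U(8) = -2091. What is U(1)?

1

Rearranging, U(i-2) = (U(i) + 3 U(i-1)) / -4.
U(6) = (-2091 + 3·989) / -4 = 876/-4 = -219
U(5) = (989 + 3·(-219)) / -4 = 332/-4 = -83
U(4) = (-219 + 3·(-83)) / -4 = -468/-4 = 117
U(3) = (-83 + 3·117) / -4 = 268/-4 = -67
U(2) = (117 + 3·(-67)) / -4 = -84/-4 = 21
U(1) = (-67 + 3·21) / -4 = -4/-4 = 1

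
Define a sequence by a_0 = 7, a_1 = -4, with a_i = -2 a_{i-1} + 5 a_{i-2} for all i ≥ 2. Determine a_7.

-16726

a_2 = -2*(-4) + 5*7 = 43
a_3 = -2*43 + 5*(-4) = -106
a_4 = -2*(-106) + 5*43 = 427
a_5 = -2*427 + 5*(-106) = -1384
a_6 = -2*(-1384) + 5*427 = 4903
a_7 = -2*4903 + 5*(-1384) = -16726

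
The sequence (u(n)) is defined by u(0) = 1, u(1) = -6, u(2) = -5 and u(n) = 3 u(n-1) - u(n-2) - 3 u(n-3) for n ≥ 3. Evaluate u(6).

13

u(3) = 3·(-5) - (-6) - 3·1 = -12
u(4) = 3·(-12) - (-5) - 3·(-6) = -13
u(5) = 3·(-13) - (-12) - 3·(-5) = -12
u(6) = 3·(-12) - (-13) - 3·(-12) = 13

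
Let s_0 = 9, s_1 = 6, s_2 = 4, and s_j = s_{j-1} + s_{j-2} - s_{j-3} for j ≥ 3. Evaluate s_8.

s_3 = 4 + 6 - 9 = 1
s_4 = 1 + 4 - 6 = -1
s_5 = (-1) + 1 - 4 = -4
s_6 = (-4) + (-1) - 1 = -6
s_7 = (-6) + (-4) - (-1) = -9
s_8 = (-9) + (-6) - (-4) = -11

-11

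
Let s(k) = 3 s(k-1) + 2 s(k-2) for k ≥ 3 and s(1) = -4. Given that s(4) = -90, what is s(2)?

Let s(2) = v.
s(3) = -8 + 3v
s(4) = -24 + 11v
So -24 + 11v = -90, giving v = -6.

-6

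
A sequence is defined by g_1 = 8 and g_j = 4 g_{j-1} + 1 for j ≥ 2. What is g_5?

g_2 = 4*8 + 1 = 33
g_3 = 4*33 + 1 = 133
g_4 = 4*133 + 1 = 533
g_5 = 4*533 + 1 = 2133

2133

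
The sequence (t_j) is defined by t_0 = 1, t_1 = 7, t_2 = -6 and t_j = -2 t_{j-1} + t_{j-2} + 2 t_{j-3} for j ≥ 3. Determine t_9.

1197

t_3 = -2*(-6) + 7 + 2*1 = 21
t_4 = -2*21 + (-6) + 2*7 = -34
t_5 = -2*(-34) + 21 + 2*(-6) = 77
t_6 = -2*77 + (-34) + 2*21 = -146
t_7 = -2*(-146) + 77 + 2*(-34) = 301
t_8 = -2*301 + (-146) + 2*77 = -594
t_9 = -2*(-594) + 301 + 2*(-146) = 1197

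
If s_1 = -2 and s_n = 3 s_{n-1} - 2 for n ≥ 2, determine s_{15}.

-14348906

The fixed point is -2/(1 - 3) = 1, so s_n - 1 = 3(s_{n-1} - 1).
Hence s_n = -3·3^{n-1} + 1.
s_{15} = -3·3^{14} + 1 = -3·4782969 + 1 = -14348906.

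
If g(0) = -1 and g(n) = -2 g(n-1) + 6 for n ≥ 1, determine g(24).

The fixed point is 6/(1 + 2) = 2, so g(n) - 2 = -2(g(n-1) - 2).
Hence g(n) = -3·(-2)^n + 2.
g(24) = -3·(-2)^{24} + 2 = -3·16777216 + 2 = -50331646.

-50331646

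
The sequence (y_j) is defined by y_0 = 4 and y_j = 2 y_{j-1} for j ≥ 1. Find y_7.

y_1 = 2·4 = 8
y_2 = 2·8 = 16
y_3 = 2·16 = 32
y_4 = 2·32 = 64
y_5 = 2·64 = 128
y_6 = 2·128 = 256
y_7 = 2·256 = 512

512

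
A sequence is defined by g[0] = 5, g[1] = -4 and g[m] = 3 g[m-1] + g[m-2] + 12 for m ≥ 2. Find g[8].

10697

g[2] = 3(-4) + 5 + 12 = 5
g[3] = 3(5) + (-4) + 12 = 23
g[4] = 3(23) + 5 + 12 = 86
g[5] = 3(86) + 23 + 12 = 293
g[6] = 3(293) + 86 + 12 = 977
g[7] = 3(977) + 293 + 12 = 3236
g[8] = 3(3236) + 977 + 12 = 10697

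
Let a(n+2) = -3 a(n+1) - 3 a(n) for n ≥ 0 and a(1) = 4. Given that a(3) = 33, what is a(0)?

Let a(0) = y.
a(2) = -12 - 3y
a(3) = 24 + 9y
So 24 + 9y = 33, giving y = 1.

1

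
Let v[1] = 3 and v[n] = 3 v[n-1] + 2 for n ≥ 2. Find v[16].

57395627

The fixed point is 2/(1 - 3) = -1, so v[n] + 1 = 3(v[n-1] + 1).
Hence v[n] = 4·3^{n-1} - 1.
v[16] = 4·3^{15} - 1 = 4·14348907 - 1 = 57395627.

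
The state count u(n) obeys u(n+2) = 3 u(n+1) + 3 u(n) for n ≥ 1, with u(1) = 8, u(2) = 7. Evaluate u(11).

1784835

u(3) = 3·7 + 3·8 = 45
u(4) = 3·45 + 3·7 = 156
u(5) = 3·156 + 3·45 = 603
u(6) = 3·603 + 3·156 = 2277
u(7) = 3·2277 + 3·603 = 8640
u(8) = 3·8640 + 3·2277 = 32751
u(9) = 3·32751 + 3·8640 = 124173
u(10) = 3·124173 + 3·32751 = 470772
u(11) = 3·470772 + 3·124173 = 1784835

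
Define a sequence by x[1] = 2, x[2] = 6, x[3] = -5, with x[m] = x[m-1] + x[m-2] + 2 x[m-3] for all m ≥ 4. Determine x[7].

29

x[4] = (-5) + 6 + 2(2) = 5
x[5] = 5 + (-5) + 2(6) = 12
x[6] = 12 + 5 + 2(-5) = 7
x[7] = 7 + 12 + 2(5) = 29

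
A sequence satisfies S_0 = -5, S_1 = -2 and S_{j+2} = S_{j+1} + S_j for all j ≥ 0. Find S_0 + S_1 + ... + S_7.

S_2 = (-2) + (-5) = -7
S_3 = (-7) + (-2) = -9
S_4 = (-9) + (-7) = -16
S_5 = (-16) + (-9) = -25
S_6 = (-25) + (-16) = -41
S_7 = (-41) + (-25) = -66
Sum = (-5) + (-2) + (-7) + (-9) + (-16) + (-25) + (-41) + (-66) = -171

-171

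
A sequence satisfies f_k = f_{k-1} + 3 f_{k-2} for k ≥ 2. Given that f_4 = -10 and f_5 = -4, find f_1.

Rearranging, f_{k-2} = (f_k - f_{k-1}) / 3.
f_3 = (-4 - (-10)) / 3 = 6/3 = 2
f_2 = (-10 - 2) / 3 = -12/3 = -4
f_1 = (2 - (-4)) / 3 = 6/3 = 2

2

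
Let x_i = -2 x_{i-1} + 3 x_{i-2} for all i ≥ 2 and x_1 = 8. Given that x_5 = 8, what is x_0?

8

Let x_0 = w.
x_2 = -16 + 3w
x_3 = 56 - 6w
x_4 = -160 + 21w
x_5 = 488 - 60w
So 488 - 60w = 8, giving w = 8.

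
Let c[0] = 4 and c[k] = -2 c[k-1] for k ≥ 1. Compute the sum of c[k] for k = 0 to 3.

c[1] = -2·4 = -8
c[2] = -2·(-8) = 16
c[3] = -2·16 = -32
Sum = 4 + (-8) + 16 + (-32) = -20

-20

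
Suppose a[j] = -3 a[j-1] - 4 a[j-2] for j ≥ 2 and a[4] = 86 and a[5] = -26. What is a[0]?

Rearranging, a[j-2] = (a[j] + 3 a[j-1]) / -4.
a[3] = (-26 + 3(86)) / -4 = 232/-4 = -58
a[2] = (86 + 3(-58)) / -4 = -88/-4 = 22
a[1] = (-58 + 3(22)) / -4 = 8/-4 = -2
a[0] = (22 + 3(-2)) / -4 = 16/-4 = -4

-4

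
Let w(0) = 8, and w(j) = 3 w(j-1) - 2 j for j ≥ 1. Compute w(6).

4746

w(1) = 3*8 - 2 = 22
w(2) = 3*22 - 4 = 62
w(3) = 3*62 - 6 = 180
w(4) = 3*180 - 8 = 532
w(5) = 3*532 - 10 = 1586
w(6) = 3*1586 - 12 = 4746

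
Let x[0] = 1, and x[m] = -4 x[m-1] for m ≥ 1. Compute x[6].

x[1] = -4·1 = -4
x[2] = -4·(-4) = 16
x[3] = -4·16 = -64
x[4] = -4·(-64) = 256
x[5] = -4·256 = -1024
x[6] = -4·(-1024) = 4096

4096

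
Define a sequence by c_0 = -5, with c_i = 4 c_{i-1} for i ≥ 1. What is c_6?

c_1 = 4*(-5) = -20
c_2 = 4*(-20) = -80
c_3 = 4*(-80) = -320
c_4 = 4*(-320) = -1280
c_5 = 4*(-1280) = -5120
c_6 = 4*(-5120) = -20480

-20480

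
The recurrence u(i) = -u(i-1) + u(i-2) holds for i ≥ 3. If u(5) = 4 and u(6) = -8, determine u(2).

-4

Rearranging, u(i-2) = u(i) + u(i-1).
u(4) = -8 + 4 = -4
u(3) = 4 + (-4) = 0
u(2) = -4 + 0 = -4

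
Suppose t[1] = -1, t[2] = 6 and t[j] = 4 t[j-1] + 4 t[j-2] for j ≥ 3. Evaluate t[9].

t[3] = 4·6 + 4·(-1) = 20
t[4] = 4·20 + 4·6 = 104
t[5] = 4·104 + 4·20 = 496
t[6] = 4·496 + 4·104 = 2400
t[7] = 4·2400 + 4·496 = 11584
t[8] = 4·11584 + 4·2400 = 55936
t[9] = 4·55936 + 4·11584 = 270080

270080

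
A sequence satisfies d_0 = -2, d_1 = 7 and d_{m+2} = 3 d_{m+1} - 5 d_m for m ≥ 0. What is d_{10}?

d_2 = 3·7 - 5·(-2) = 31
d_3 = 3·31 - 5·7 = 58
d_4 = 3·58 - 5·31 = 19
d_5 = 3·19 - 5·58 = -233
d_6 = 3·(-233) - 5·19 = -794
d_7 = 3·(-794) - 5·(-233) = -1217
d_8 = 3·(-1217) - 5·(-794) = 319
d_9 = 3·319 - 5·(-1217) = 7042
d_{10} = 3·7042 - 5·319 = 19531

19531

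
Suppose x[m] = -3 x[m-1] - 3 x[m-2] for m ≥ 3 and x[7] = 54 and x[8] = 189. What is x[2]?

Rearranging, x[m-2] = (x[m] + 3 x[m-1]) / -3.
x[6] = (189 + 3*54) / -3 = 351/-3 = -117
x[5] = (54 + 3*(-117)) / -3 = -297/-3 = 99
x[4] = (-117 + 3*99) / -3 = 180/-3 = -60
x[3] = (99 + 3*(-60)) / -3 = -81/-3 = 27
x[2] = (-60 + 3*27) / -3 = 21/-3 = -7

-7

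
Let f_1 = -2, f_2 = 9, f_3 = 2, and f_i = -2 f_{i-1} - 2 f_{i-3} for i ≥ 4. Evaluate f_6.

32

f_4 = -2*2 - 2*(-2) = 0
f_5 = -2*0 - 2*9 = -18
f_6 = -2*(-18) - 2*2 = 32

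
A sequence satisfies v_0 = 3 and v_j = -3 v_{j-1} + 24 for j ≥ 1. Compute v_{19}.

The fixed point is 24/(1 + 3) = 6, so v_j - 6 = -3(v_{j-1} - 6).
Hence v_j = -3·(-3)^j + 6.
v_{19} = -3·(-3)^{19} + 6 = -3·-1162261467 + 6 = 3486784407.

3486784407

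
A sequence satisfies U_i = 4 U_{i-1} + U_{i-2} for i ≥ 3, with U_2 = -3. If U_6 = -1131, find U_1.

-3

Let U_1 = w.
U_3 = -12 + w
U_4 = -51 + 4w
U_5 = -216 + 17w
U_6 = -915 + 72w
So -915 + 72w = -1131, giving w = -3.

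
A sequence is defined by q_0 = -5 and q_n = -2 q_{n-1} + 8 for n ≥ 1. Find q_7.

q_1 = -2·(-5) + 8 = 18
q_2 = -2·18 + 8 = -28
q_3 = -2·(-28) + 8 = 64
q_4 = -2·64 + 8 = -120
q_5 = -2·(-120) + 8 = 248
q_6 = -2·248 + 8 = -488
q_7 = -2·(-488) + 8 = 984

984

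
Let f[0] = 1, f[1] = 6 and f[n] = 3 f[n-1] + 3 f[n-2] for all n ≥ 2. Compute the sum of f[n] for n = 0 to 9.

f[2] = 3(6) + 3(1) = 21
f[3] = 3(21) + 3(6) = 81
f[4] = 3(81) + 3(21) = 306
f[5] = 3(306) + 3(81) = 1161
f[6] = 3(1161) + 3(306) = 4401
f[7] = 3(4401) + 3(1161) = 16686
f[8] = 3(16686) + 3(4401) = 63261
f[9] = 3(63261) + 3(16686) = 239841
Sum = 1 + 6 + 21 + 81 + 306 + 1161 + 4401 + 16686 + 63261 + 239841 = 325765

325765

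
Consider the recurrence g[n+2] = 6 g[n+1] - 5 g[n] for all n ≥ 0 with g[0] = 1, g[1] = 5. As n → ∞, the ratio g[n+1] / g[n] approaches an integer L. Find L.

The characteristic equation is r^2 - 6r + 5 = 0, which factors as (r - 5)(r - 1) = 0.
So the roots are 5 and 1. Since |5| > |1| and the coefficient of 5^n is non-zero, the ratio tends to 5.

5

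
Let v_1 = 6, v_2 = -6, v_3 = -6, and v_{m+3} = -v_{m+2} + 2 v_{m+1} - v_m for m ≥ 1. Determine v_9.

222

v_4 = -(-6) + 2(-6) - 6 = -12
v_5 = -(-12) + 2(-6) - (-6) = 6
v_6 = -6 + 2(-12) - (-6) = -24
v_7 = -(-24) + 2(6) - (-12) = 48
v_8 = -48 + 2(-24) - 6 = -102
v_9 = -(-102) + 2(48) - (-24) = 222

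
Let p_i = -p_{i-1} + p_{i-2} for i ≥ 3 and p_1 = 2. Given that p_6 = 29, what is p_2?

Let p_2 = y.
p_3 = 2 - y
p_4 = -2 + 2y
p_5 = 4 - 3y
p_6 = -6 + 5y
So -6 + 5y = 29, giving y = 7.

7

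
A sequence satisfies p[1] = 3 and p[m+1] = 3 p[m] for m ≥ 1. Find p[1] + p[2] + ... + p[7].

3279

p[2] = 3·3 = 9
p[3] = 3·9 = 27
p[4] = 3·27 = 81
p[5] = 3·81 = 243
p[6] = 3·243 = 729
p[7] = 3·729 = 2187
Sum = 3 + 9 + 27 + 81 + 243 + 729 + 2187 = 3279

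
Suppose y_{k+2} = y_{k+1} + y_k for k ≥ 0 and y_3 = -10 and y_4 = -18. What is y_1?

Rearranging, y_{k-2} = y_k - y_{k-1}.
y_2 = -18 - (-10) = -8
y_1 = -10 - (-8) = -2

-2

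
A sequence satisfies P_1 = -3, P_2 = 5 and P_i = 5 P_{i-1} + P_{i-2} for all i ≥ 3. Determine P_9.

434022

P_3 = 5(5) + (-3) = 22
P_4 = 5(22) + 5 = 115
P_5 = 5(115) + 22 = 597
P_6 = 5(597) + 115 = 3100
P_7 = 5(3100) + 597 = 16097
P_8 = 5(16097) + 3100 = 83585
P_9 = 5(83585) + 16097 = 434022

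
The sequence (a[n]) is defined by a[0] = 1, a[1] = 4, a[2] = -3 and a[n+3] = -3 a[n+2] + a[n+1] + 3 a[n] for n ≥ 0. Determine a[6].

a[3] = -3(-3) + 4 + 3(1) = 16
a[4] = -3(16) + (-3) + 3(4) = -39
a[5] = -3(-39) + 16 + 3(-3) = 124
a[6] = -3(124) + (-39) + 3(16) = -363

-363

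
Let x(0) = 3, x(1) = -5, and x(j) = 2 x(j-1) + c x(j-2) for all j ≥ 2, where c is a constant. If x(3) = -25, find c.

x(2) = -10 + 3c
x(3) = -20 + c
So -20 + c = -25, giving c = -5.

-5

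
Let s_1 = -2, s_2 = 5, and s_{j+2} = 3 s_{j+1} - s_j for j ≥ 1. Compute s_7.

830

s_3 = 3·5 - (-2) = 17
s_4 = 3·17 - 5 = 46
s_5 = 3·46 - 17 = 121
s_6 = 3·121 - 46 = 317
s_7 = 3·317 - 121 = 830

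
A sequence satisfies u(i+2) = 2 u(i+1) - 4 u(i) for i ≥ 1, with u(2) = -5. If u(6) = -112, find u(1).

-6

Let u(1) = y.
u(3) = -10 - 4y
u(4) = -8y
u(5) = 40
u(6) = 80 + 32y
So 80 + 32y = -112, giving y = -6.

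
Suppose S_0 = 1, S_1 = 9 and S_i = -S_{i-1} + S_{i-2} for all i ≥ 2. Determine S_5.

S_2 = -9 + 1 = -8
S_3 = -(-8) + 9 = 17
S_4 = -17 + (-8) = -25
S_5 = -(-25) + 17 = 42

42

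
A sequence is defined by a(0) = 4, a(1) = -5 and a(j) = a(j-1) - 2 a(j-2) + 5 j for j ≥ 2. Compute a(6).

a(2) = (-5) - 2·4 + 10 = -3
a(3) = (-3) - 2·(-5) + 15 = 22
a(4) = 22 - 2·(-3) + 20 = 48
a(5) = 48 - 2·22 + 25 = 29
a(6) = 29 - 2·48 + 30 = -37

-37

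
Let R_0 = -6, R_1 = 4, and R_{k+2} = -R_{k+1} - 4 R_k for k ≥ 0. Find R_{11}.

-3364

R_2 = -4 - 4·(-6) = 20
R_3 = -20 - 4·4 = -36
R_4 = -(-36) - 4·20 = -44
R_5 = -(-44) - 4·(-36) = 188
R_6 = -188 - 4·(-44) = -12
R_7 = -(-12) - 4·188 = -740
R_8 = -(-740) - 4·(-12) = 788
R_9 = -788 - 4·(-740) = 2172
R_{10} = -2172 - 4·788 = -5324
R_{11} = -(-5324) - 4·2172 = -3364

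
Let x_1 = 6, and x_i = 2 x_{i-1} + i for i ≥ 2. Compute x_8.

x_2 = 2(6) + 2 = 14
x_3 = 2(14) + 3 = 31
x_4 = 2(31) + 4 = 66
x_5 = 2(66) + 5 = 137
x_6 = 2(137) + 6 = 280
x_7 = 2(280) + 7 = 567
x_8 = 2(567) + 8 = 1142

1142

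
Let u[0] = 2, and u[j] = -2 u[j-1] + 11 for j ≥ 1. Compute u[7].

u[1] = -2·2 + 11 = 7
u[2] = -2·7 + 11 = -3
u[3] = -2·(-3) + 11 = 17
u[4] = -2·17 + 11 = -23
u[5] = -2·(-23) + 11 = 57
u[6] = -2·57 + 11 = -103
u[7] = -2·(-103) + 11 = 217

217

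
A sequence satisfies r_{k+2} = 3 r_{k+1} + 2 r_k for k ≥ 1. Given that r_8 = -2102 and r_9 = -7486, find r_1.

5

Rearranging, r_{k-2} = (r_k - 3 r_{k-1}) / 2.
r_7 = (-7486 - 3·(-2102)) / 2 = -1180/2 = -590
r_6 = (-2102 - 3·(-590)) / 2 = -332/2 = -166
r_5 = (-590 - 3·(-166)) / 2 = -92/2 = -46
r_4 = (-166 - 3·(-46)) / 2 = -28/2 = -14
r_3 = (-46 - 3·(-14)) / 2 = -4/2 = -2
r_2 = (-14 - 3·(-2)) / 2 = -8/2 = -4
r_1 = (-2 - 3·(-4)) / 2 = 10/2 = 5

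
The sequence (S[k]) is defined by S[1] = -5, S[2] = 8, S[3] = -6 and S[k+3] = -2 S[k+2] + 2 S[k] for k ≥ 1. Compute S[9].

184

S[4] = -2(-6) + 2(-5) = 2
S[5] = -2(2) + 2(8) = 12
S[6] = -2(12) + 2(-6) = -36
S[7] = -2(-36) + 2(2) = 76
S[8] = -2(76) + 2(12) = -128
S[9] = -2(-128) + 2(-36) = 184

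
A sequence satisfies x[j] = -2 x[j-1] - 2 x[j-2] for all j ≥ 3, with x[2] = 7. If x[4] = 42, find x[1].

7

Let x[1] = y.
x[3] = -14 - 2y
x[4] = 14 + 4y
So 14 + 4y = 42, giving y = 7.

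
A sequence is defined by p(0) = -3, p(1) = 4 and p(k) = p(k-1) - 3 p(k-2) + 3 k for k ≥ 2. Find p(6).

43

p(2) = 4 - 3*(-3) + 6 = 19
p(3) = 19 - 3*4 + 9 = 16
p(4) = 16 - 3*19 + 12 = -29
p(5) = (-29) - 3*16 + 15 = -62
p(6) = (-62) - 3*(-29) + 18 = 43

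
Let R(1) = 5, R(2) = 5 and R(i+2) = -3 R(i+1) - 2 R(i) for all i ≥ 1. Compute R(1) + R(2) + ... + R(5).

-95

R(3) = -3·5 - 2·5 = -25
R(4) = -3·(-25) - 2·5 = 65
R(5) = -3·65 - 2·(-25) = -145
Sum = 5 + 5 + (-25) + 65 + (-145) = -95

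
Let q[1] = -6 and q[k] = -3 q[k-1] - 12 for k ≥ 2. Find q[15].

The fixed point is -12/(1 + 3) = -3, so q[k] + 3 = -3(q[k-1] + 3).
Hence q[k] = -3·(-3)^{k-1} - 3.
q[15] = -3·(-3)^{14} - 3 = -3·4782969 - 3 = -14348910.

-14348910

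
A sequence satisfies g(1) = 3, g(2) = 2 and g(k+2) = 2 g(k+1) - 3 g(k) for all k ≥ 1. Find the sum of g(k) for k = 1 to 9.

g(3) = 2*2 - 3*3 = -5
g(4) = 2*(-5) - 3*2 = -16
g(5) = 2*(-16) - 3*(-5) = -17
g(6) = 2*(-17) - 3*(-16) = 14
g(7) = 2*14 - 3*(-17) = 79
g(8) = 2*79 - 3*14 = 116
g(9) = 2*116 - 3*79 = -5
Sum = 3 + 2 + (-5) + (-16) + (-17) + 14 + 79 + 116 + (-5) = 171

171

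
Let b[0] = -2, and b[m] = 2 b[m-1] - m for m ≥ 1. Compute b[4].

b[1] = 2(-2) - 1 = -5
b[2] = 2(-5) - 2 = -12
b[3] = 2(-12) - 3 = -27
b[4] = 2(-27) - 4 = -58

-58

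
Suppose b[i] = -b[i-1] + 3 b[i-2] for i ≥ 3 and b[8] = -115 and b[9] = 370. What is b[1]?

Rearranging, b[i-2] = (b[i] + b[i-1]) / 3.
b[7] = (370 + (-115)) / 3 = 255/3 = 85
b[6] = (-115 + 85) / 3 = -30/3 = -10
b[5] = (85 + (-10)) / 3 = 75/3 = 25
b[4] = (-10 + 25) / 3 = 15/3 = 5
b[3] = (25 + 5) / 3 = 30/3 = 10
b[2] = (5 + 10) / 3 = 15/3 = 5
b[1] = (10 + 5) / 3 = 15/3 = 5

5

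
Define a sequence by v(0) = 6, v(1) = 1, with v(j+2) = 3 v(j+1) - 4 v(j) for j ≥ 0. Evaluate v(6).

v(2) = 3*1 - 4*6 = -21
v(3) = 3*(-21) - 4*1 = -67
v(4) = 3*(-67) - 4*(-21) = -117
v(5) = 3*(-117) - 4*(-67) = -83
v(6) = 3*(-83) - 4*(-117) = 219

219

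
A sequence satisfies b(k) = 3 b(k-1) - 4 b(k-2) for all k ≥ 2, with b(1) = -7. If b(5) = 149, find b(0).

-6

Let b(0) = w.
b(2) = -21 - 4w
b(3) = -35 - 12w
b(4) = -21 - 20w
b(5) = 77 - 12w
So 77 - 12w = 149, giving w = -6.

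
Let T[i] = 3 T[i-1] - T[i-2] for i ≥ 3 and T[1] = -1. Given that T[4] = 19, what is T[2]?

2

Let T[2] = w.
T[3] = 1 + 3w
T[4] = 3 + 8w
So 3 + 8w = 19, giving w = 2.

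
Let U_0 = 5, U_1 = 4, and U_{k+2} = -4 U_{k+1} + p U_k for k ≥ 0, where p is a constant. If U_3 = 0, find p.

U_2 = -16 + 5p
U_3 = 64 - 16p
So 64 - 16p = 0, giving p = 4.

4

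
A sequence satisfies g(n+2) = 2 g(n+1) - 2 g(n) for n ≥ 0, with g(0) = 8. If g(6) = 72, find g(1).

Let g(1) = w.
g(2) = -16 + 2w
g(3) = -32 + 2w
g(4) = -32
g(5) = -4w
g(6) = 64 - 8w
So 64 - 8w = 72, giving w = -1.

-1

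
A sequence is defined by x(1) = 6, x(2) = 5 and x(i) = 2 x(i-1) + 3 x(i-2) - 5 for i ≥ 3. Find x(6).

515

x(3) = 2*5 + 3*6 - 5 = 23
x(4) = 2*23 + 3*5 - 5 = 56
x(5) = 2*56 + 3*23 - 5 = 176
x(6) = 2*176 + 3*56 - 5 = 515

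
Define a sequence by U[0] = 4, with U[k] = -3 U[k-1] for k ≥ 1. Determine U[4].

324

U[1] = -3*4 = -12
U[2] = -3*(-12) = 36
U[3] = -3*36 = -108
U[4] = -3*(-108) = 324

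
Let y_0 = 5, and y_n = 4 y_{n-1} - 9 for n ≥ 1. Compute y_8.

131075

y_1 = 4(5) - 9 = 11
y_2 = 4(11) - 9 = 35
y_3 = 4(35) - 9 = 131
y_4 = 4(131) - 9 = 515
y_5 = 4(515) - 9 = 2051
y_6 = 4(2051) - 9 = 8195
y_7 = 4(8195) - 9 = 32771
y_8 = 4(32771) - 9 = 131075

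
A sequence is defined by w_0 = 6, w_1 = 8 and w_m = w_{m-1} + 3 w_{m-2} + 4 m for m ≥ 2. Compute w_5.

418

w_2 = 8 + 3·6 + 8 = 34
w_3 = 34 + 3·8 + 12 = 70
w_4 = 70 + 3·34 + 16 = 188
w_5 = 188 + 3·70 + 20 = 418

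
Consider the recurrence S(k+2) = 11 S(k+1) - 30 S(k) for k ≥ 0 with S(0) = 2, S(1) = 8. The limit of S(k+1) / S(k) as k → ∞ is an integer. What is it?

The characteristic equation is r^2 - 11r + 30 = 0, which factors as (r - 6)(r - 5) = 0.
So the roots are 6 and 5. Since |6| > |5| and the coefficient of 6^k is non-zero, the ratio tends to 6.

6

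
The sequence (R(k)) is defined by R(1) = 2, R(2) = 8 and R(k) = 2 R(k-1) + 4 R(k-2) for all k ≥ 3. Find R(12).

R(3) = 2·8 + 4·2 = 24
R(4) = 2·24 + 4·8 = 80
R(5) = 2·80 + 4·24 = 256
R(6) = 2·256 + 4·80 = 832
R(7) = 2·832 + 4·256 = 2688
R(8) = 2·2688 + 4·832 = 8704
R(9) = 2·8704 + 4·2688 = 28160
R(10) = 2·28160 + 4·8704 = 91136
R(11) = 2·91136 + 4·28160 = 294912
R(12) = 2·294912 + 4·91136 = 954368

954368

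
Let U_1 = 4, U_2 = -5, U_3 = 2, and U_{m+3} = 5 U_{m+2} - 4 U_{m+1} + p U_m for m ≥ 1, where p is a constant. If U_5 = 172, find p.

2

U_4 = 30 + 4p
U_5 = 142 + 15p
So 142 + 15p = 172, giving p = 2.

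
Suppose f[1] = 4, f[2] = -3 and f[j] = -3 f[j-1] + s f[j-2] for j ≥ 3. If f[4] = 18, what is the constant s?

-3

f[3] = 9 + 4s
f[4] = -27 - 15s
So -27 - 15s = 18, giving s = -3.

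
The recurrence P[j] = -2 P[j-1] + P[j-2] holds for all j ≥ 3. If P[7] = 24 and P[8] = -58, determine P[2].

Rearranging, P[j-2] = P[j] + 2 P[j-1].
P[6] = -58 + 2·24 = -10
P[5] = 24 + 2·(-10) = 4
P[4] = -10 + 2·4 = -2
P[3] = 4 + 2·(-2) = 0
P[2] = -2 + 2·0 = -2

-2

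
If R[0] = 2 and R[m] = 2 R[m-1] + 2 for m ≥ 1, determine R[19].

The fixed point is 2/(1 - 2) = -2, so R[m] + 2 = 2(R[m-1] + 2).
Hence R[m] = 4·2^m - 2.
R[19] = 4·2^{19} - 2 = 4·524288 - 2 = 2097150.

2097150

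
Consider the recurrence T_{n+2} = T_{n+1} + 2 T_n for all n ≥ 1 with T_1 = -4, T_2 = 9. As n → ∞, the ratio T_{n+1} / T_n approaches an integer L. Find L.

The characteristic equation is r^2 - r - 2 = 0, which factors as (r - 2)(r + 1) = 0.
So the roots are 2 and -1. Since |2| > |-1| and the coefficient of 2^n is non-zero, the ratio tends to 2.

2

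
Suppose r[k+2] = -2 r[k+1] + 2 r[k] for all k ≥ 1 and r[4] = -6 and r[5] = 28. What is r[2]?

5

Rearranging, r[k-2] = (r[k] + 2 r[k-1]) / 2.
r[3] = (28 + 2*(-6)) / 2 = 16/2 = 8
r[2] = (-6 + 2*8) / 2 = 10/2 = 5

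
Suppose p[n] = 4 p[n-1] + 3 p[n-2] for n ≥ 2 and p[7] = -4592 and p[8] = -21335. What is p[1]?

Rearranging, p[n-2] = (p[n] - 4 p[n-1]) / 3.
p[6] = (-21335 - 4(-4592)) / 3 = -2967/3 = -989
p[5] = (-4592 - 4(-989)) / 3 = -636/3 = -212
p[4] = (-989 - 4(-212)) / 3 = -141/3 = -47
p[3] = (-212 - 4(-47)) / 3 = -24/3 = -8
p[2] = (-47 - 4(-8)) / 3 = -15/3 = -5
p[1] = (-8 - 4(-5)) / 3 = 12/3 = 4

4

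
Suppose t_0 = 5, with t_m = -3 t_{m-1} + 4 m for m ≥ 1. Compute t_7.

t_1 = -3(5) + 4 = -11
t_2 = -3(-11) + 8 = 41
t_3 = -3(41) + 12 = -111
t_4 = -3(-111) + 16 = 349
t_5 = -3(349) + 20 = -1027
t_6 = -3(-1027) + 24 = 3105
t_7 = -3(3105) + 28 = -9287

-9287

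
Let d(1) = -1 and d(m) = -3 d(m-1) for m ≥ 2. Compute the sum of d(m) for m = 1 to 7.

d(2) = -3·(-1) = 3
d(3) = -3·3 = -9
d(4) = -3·(-9) = 27
d(5) = -3·27 = -81
d(6) = -3·(-81) = 243
d(7) = -3·243 = -729
Sum = (-1) + 3 + (-9) + 27 + (-81) + 243 + (-729) = -547

-547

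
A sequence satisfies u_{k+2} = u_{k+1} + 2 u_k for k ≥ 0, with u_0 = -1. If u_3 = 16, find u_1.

Let u_1 = z.
u_2 = -2 + z
u_3 = -2 + 3z
So -2 + 3z = 16, giving z = 6.

6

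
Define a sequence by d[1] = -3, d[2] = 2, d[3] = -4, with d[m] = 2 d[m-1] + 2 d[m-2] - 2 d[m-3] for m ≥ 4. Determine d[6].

-4

d[4] = 2*(-4) + 2*2 - 2*(-3) = 2
d[5] = 2*2 + 2*(-4) - 2*2 = -8
d[6] = 2*(-8) + 2*2 - 2*(-4) = -4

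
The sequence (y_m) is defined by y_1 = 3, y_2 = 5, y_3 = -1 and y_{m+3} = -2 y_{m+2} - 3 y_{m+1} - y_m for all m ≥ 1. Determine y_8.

y_4 = -2·(-1) - 3·5 - 3 = -16
y_5 = -2·(-16) - 3·(-1) - 5 = 30
y_6 = -2·30 - 3·(-16) - (-1) = -11
y_7 = -2·(-11) - 3·30 - (-16) = -52
y_8 = -2·(-52) - 3·(-11) - 30 = 107

107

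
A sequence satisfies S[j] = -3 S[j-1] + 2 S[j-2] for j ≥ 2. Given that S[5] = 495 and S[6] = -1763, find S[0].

Rearranging, S[j-2] = (S[j] + 3 S[j-1]) / 2.
S[4] = (-1763 + 3·495) / 2 = -278/2 = -139
S[3] = (495 + 3·(-139)) / 2 = 78/2 = 39
S[2] = (-139 + 3·39) / 2 = -22/2 = -11
S[1] = (39 + 3·(-11)) / 2 = 6/2 = 3
S[0] = (-11 + 3·3) / 2 = -2/2 = -1

-1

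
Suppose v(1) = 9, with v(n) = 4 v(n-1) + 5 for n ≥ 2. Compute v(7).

v(2) = 4(9) + 5 = 41
v(3) = 4(41) + 5 = 169
v(4) = 4(169) + 5 = 681
v(5) = 4(681) + 5 = 2729
v(6) = 4(2729) + 5 = 10921
v(7) = 4(10921) + 5 = 43689

43689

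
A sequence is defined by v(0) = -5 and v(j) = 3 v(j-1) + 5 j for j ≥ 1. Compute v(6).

-930

v(1) = 3*(-5) + 5 = -10
v(2) = 3*(-10) + 10 = -20
v(3) = 3*(-20) + 15 = -45
v(4) = 3*(-45) + 20 = -115
v(5) = 3*(-115) + 25 = -320
v(6) = 3*(-320) + 30 = -930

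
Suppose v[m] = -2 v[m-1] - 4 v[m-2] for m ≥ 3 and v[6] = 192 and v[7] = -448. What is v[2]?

Rearranging, v[m-2] = (v[m] + 2 v[m-1]) / -4.
v[5] = (-448 + 2(192)) / -4 = -64/-4 = 16
v[4] = (192 + 2(16)) / -4 = 224/-4 = -56
v[3] = (16 + 2(-56)) / -4 = -96/-4 = 24
v[2] = (-56 + 2(24)) / -4 = -8/-4 = 2

2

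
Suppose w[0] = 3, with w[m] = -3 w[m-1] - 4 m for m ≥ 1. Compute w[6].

2727

w[1] = -3*3 - 4 = -13
w[2] = -3*(-13) - 8 = 31
w[3] = -3*31 - 12 = -105
w[4] = -3*(-105) - 16 = 299
w[5] = -3*299 - 20 = -917
w[6] = -3*(-917) - 24 = 2727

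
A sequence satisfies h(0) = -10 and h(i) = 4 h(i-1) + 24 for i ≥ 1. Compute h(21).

The fixed point is 24/(1 - 4) = -8, so h(i) + 8 = 4(h(i-1) + 8).
Hence h(i) = -2·4^i - 8.
h(21) = -2·4^{21} - 8 = -2·4398046511104 - 8 = -8796093022216.

-8796093022216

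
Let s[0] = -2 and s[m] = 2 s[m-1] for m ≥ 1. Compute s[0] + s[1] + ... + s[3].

s[1] = 2·(-2) = -4
s[2] = 2·(-4) = -8
s[3] = 2·(-8) = -16
Sum = (-2) + (-4) + (-8) + (-16) = -30

-30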